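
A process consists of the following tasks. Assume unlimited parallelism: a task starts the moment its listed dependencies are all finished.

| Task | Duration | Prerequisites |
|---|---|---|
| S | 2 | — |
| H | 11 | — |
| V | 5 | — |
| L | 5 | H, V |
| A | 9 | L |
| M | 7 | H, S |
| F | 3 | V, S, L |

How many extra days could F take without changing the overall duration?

The longest chain is H→L→A = 11+5+9 = 25; overall finish 25 days.
The longest chain containing F totals 19 days.
So F can slip 25 − 19 = 6 days.

6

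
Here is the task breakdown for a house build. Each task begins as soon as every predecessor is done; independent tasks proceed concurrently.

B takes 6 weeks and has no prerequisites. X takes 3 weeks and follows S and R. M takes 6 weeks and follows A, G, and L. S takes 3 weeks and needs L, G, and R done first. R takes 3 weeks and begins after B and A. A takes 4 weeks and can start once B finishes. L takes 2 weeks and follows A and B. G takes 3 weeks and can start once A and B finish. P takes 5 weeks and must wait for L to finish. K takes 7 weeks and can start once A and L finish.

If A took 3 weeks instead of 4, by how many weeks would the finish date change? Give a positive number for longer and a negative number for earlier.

Actual critical path: B→A→L→K = 6+4+2+7 = 19 ⇒ 19 weeks.
A is on the critical path; changing it to 3 makes that path 18 weeks.
No other chain overtakes it, so the finish is 18 weeks.
Change in finish: 18 − 19 = -1 weeks.

-1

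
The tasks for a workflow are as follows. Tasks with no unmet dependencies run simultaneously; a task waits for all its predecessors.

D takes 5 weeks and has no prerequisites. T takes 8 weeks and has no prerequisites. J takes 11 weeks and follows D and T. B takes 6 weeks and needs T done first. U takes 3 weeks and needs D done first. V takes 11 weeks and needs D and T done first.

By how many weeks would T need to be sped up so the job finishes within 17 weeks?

Current finish: 19 weeks; target: 17.
T is on every critical path, so each week cut from T cuts the finish by one (this holds down to a finish of 16).
Need 19 − 17 = 2 weeks off T → T becomes 6 weeks, finish becomes 17.

2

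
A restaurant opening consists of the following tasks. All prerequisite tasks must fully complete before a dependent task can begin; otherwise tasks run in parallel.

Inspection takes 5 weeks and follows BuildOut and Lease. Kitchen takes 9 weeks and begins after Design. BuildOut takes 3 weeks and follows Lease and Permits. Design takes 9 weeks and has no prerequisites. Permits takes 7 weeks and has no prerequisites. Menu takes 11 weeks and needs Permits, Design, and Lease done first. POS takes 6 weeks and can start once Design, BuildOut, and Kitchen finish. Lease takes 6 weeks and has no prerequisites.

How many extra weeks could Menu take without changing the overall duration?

Critical path: Design→Kitchen→POS = 9+9+6 = 24, so the finish is 24 weeks.
The longest chain containing Menu totals 20 weeks.
Float = 24 − 20 = 4.

4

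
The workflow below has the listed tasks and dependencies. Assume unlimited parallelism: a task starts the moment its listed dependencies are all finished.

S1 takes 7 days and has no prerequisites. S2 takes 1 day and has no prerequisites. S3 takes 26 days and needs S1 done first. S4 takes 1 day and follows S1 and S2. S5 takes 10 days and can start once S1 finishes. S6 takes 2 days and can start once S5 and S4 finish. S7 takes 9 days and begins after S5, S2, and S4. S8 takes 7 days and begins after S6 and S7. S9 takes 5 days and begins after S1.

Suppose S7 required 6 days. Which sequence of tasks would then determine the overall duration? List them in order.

S1, S3

Actual critical path: S1→S5→S7→S8 = 7+10+9+7 = 33 ⇒ 33 days.
S7 lies on that path, so at 6 days the path becomes 30 days.
Now S1→S3 = 7+26 = 33 is longest, so the finish becomes 33 days.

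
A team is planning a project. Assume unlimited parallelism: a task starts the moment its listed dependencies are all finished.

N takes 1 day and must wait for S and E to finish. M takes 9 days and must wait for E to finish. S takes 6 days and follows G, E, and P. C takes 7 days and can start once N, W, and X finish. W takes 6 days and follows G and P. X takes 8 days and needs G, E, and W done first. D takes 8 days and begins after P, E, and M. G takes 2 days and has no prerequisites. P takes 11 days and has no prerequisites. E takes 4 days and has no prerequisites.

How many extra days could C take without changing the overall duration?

P→W→X→C = 11+6+8+7 = 32 sets the makespan at 32 days.
Longest path through C: 32 days (earliest finish 32, latest finish 32).
Float = 32 − 32 = 0.

0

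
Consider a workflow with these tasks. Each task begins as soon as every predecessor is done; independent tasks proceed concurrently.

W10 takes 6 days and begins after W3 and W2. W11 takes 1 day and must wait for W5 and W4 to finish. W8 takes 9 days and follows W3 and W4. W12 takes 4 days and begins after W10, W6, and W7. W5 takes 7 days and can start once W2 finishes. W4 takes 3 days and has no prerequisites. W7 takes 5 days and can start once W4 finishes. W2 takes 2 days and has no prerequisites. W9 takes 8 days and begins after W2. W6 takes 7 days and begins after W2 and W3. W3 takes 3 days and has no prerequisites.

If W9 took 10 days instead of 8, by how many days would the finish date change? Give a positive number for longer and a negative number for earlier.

As given, the longest chain is W3→W6→W12 = 3+7+4 = 14, so the finish is 14 days.
W9 has 4 days of float (longest path through it is 10).
That remains the longest chain; total 14 days.
Change in finish: 14 − 14 = +0 days.

0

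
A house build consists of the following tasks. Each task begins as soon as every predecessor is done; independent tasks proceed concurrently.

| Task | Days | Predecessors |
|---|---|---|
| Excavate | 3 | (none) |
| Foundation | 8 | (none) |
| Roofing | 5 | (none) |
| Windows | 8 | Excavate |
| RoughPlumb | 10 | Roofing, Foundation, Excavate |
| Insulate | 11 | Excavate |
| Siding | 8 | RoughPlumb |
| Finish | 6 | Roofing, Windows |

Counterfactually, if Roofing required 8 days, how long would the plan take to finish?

26

The binding path is Foundation→RoughPlumb→Siding = 8+10+8 = 26; finish at 26 days.
The longest path through Roofing is only 23 days, so Roofing has float 3.
The critical path is still Foundation→RoughPlumb→Siding; finish is now 26 days.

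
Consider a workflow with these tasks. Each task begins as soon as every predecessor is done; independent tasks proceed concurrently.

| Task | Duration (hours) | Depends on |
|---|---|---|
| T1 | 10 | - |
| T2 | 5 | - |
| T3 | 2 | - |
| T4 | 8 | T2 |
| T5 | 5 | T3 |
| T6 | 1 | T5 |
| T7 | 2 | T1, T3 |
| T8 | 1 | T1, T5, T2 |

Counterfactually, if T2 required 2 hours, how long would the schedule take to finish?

Actual critical path: T2→T4 = 5+8 = 13 ⇒ 13 hours.
T2 is on the critical path; changing it to 2 makes that path 10 hours.
Now T1→T7 = 10+2 = 12 is longest, so the finish becomes 12 hours.

12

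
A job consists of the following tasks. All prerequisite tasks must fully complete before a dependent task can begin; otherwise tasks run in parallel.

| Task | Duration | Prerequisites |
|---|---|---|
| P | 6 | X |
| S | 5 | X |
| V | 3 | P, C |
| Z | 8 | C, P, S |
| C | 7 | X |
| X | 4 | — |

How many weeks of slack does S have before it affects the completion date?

2

The longest chain is X→C→Z = 4+7+8 = 19; overall finish 19 weeks.
S finishes as early as 9 and must finish by 11.
Slack of S = 6 − 4 = 2 weeks.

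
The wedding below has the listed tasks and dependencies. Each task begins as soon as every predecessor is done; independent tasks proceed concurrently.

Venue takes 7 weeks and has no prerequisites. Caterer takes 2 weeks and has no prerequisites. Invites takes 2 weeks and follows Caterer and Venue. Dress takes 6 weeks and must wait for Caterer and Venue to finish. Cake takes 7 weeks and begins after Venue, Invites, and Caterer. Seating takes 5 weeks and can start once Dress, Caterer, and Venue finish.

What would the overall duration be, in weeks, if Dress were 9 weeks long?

As given, the longest chain is Venue→Dress→Seating = 7+6+5 = 18, so the finish is 18 weeks.
Dress lies on that path, so at 9 weeks the path becomes 21 weeks.
The critical path is still Venue→Dress→Seating; finish is now 21 weeks.

21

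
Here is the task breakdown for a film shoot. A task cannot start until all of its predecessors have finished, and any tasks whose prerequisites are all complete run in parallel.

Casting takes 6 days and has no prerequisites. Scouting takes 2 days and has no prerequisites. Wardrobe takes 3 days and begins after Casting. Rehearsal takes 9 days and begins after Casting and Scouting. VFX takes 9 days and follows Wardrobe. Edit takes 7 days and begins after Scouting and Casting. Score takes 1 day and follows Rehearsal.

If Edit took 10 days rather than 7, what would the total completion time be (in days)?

18

The binding path is Casting→Wardrobe→VFX = 6+3+9 = 18; finish at 18 days.
Edit is off the critical path — its longest chain is 13 days, giving 5 of slack.
That remains the longest chain; total 18 days.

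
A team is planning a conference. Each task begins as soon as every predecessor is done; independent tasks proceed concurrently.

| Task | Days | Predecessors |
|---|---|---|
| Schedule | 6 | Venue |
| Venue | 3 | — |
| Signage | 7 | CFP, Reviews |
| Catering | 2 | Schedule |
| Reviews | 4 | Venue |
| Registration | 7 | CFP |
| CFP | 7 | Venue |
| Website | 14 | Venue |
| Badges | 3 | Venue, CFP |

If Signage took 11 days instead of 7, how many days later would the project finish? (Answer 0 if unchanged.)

4

The binding path is Venue→CFP→Signage = 3+7+7 = 17; finish at 17 days.
Signage is on the critical path; changing it to 11 makes that path 21 days.
That remains the longest chain; total 21 days.
Change in finish: 21 − 17 = +4 days.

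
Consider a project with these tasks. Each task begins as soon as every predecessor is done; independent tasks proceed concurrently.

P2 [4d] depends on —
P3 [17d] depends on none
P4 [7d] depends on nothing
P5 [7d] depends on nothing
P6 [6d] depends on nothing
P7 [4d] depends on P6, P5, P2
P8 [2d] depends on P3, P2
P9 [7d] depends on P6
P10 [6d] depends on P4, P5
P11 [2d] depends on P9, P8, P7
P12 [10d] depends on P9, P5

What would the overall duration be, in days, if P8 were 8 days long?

27

Critical path before the change: P6→P9→P12 = 6+7+10 = 23 giving 23 days.
P8 is off the critical path — its longest chain is 21 days, giving 2 of slack.
New critical path: P3→P8→P11 = 17+8+2 = 27 ⇒ 27 days.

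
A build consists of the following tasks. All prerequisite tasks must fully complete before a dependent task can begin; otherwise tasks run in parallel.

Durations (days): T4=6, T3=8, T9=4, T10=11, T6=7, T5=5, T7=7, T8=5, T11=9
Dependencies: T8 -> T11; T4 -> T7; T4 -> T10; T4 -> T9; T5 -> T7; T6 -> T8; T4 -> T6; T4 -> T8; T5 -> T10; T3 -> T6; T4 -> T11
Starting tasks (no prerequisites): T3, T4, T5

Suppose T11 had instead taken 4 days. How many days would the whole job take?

24

As given, the longest chain is T3→T6→T8→T11 = 8+7+5+9 = 29, so the finish is 29 days.
T11 lies on that path, so at 4 days the path becomes 24 days.
No other chain overtakes it, so the finish is 24 days.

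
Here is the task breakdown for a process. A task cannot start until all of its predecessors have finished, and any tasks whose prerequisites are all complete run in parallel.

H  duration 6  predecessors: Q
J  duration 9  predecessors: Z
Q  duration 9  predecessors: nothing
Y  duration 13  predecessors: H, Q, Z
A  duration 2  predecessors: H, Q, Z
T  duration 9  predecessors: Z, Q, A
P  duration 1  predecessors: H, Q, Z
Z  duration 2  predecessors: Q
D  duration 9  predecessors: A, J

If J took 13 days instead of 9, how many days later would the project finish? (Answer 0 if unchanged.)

The binding path is Q→Z→J→D = 9+2+9+9 = 29; finish at 29 days.
J is on the critical path; changing it to 13 makes that path 33 days.
No other chain overtakes it, so the finish is 33 days.
Change in finish: 33 − 29 = +4 days.

4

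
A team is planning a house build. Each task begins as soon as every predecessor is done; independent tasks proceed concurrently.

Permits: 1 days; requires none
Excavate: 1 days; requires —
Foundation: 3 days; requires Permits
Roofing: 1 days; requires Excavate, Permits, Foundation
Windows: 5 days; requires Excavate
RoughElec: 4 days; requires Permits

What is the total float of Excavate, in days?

Excavate→Windows = 1+5 = 6 sets the makespan at 6 days.
Longest path through Excavate: 6 days (earliest finish 1, latest finish 1).
Float = 6 − 6 = 0.

0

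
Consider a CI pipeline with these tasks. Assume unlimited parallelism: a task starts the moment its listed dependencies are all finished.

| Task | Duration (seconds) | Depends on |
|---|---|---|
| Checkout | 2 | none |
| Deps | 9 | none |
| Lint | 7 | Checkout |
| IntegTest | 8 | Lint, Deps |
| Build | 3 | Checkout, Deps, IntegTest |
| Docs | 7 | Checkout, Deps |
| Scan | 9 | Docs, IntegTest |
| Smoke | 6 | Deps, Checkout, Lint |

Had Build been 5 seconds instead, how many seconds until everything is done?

Critical path before the change: Checkout→Lint→IntegTest→Scan = 2+7+8+9 = 26 giving 26 seconds.
Build has 6 seconds of float (longest path through it is 20).
No other chain overtakes it, so the finish is 26 seconds.

26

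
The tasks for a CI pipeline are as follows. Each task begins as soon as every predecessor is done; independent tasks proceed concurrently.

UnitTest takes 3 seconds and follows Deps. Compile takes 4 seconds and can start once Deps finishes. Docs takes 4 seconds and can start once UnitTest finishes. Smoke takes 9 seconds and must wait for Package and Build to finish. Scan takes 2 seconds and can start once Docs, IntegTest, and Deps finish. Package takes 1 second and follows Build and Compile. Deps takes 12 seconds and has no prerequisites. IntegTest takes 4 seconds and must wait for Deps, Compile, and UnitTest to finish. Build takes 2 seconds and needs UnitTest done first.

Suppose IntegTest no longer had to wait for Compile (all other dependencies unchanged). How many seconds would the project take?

Before: longest chain Deps→UnitTest→Build→Package→Smoke = 12+3+2+1+9 = 27, finish 27.
Without Compile→IntegTest, IntegTest's earliest start moves from 16 to 15.
The longest chain is now Deps→UnitTest→Build→Package→Smoke = 12+3+2+1+9 = 27, so the project takes 27 seconds.

27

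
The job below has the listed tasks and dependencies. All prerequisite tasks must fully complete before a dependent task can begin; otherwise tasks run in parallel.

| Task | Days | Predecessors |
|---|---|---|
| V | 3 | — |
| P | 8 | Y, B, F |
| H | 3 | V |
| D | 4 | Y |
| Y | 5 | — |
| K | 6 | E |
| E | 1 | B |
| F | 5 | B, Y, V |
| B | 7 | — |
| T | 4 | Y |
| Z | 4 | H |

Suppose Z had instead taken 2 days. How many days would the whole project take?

20

The binding path is B→F→P = 7+5+8 = 20; finish at 20 days.
Z has 10 days of float (longest path through it is 10).
That remains the longest chain; total 20 days.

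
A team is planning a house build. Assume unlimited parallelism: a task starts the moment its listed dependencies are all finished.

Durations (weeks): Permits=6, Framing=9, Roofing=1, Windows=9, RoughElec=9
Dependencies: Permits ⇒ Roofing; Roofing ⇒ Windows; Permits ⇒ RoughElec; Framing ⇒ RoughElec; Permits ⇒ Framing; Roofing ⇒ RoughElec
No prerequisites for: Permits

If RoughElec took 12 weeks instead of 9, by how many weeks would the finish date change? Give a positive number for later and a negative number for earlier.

3

Baseline: Permits→Framing→RoughElec = 6+9+9 = 24 → 24 weeks.
RoughElec lies on that path, so at 12 weeks the path becomes 27 weeks.
That remains the longest chain; total 27 weeks.
Change in finish: 27 − 24 = +3 weeks.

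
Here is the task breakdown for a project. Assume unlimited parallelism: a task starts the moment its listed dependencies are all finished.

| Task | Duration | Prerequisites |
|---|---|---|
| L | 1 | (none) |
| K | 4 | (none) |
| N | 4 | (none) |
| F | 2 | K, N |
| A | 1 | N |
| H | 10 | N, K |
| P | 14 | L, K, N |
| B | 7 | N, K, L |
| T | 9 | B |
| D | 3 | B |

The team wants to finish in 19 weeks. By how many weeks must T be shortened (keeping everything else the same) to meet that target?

1

Current finish: 20 weeks; target: 19.
T is on every critical path, so each week cut from T cuts the finish by one (this holds down to a finish of 18).
Need 20 − 19 = 1 week off T → T becomes 8 weeks, finish becomes 19.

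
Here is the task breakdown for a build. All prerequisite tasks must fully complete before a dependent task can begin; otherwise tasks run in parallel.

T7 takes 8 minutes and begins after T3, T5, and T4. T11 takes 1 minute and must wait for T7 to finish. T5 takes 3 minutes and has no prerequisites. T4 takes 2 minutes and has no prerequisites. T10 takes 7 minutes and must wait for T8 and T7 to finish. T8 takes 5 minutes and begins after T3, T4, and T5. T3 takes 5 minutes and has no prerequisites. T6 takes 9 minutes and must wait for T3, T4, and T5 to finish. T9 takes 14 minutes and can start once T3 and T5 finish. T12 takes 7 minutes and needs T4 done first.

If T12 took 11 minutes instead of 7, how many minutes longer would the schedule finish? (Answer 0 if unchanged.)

0

The binding path is T3→T7→T10 = 5+8+7 = 20; finish at 20 minutes.
T12 has 11 minutes of float (longest path through it is 9).
That remains the longest chain; total 20 minutes.
Change in finish: 20 − 20 = +0 minutes.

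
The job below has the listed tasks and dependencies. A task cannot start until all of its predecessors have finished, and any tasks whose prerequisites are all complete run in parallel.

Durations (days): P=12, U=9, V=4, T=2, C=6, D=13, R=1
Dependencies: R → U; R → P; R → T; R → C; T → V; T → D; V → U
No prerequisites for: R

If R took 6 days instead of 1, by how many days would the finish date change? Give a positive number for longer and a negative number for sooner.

5

As given, the longest chain is R→T→V→U = 1+2+4+9 = 16, so the finish is 16 days.
R is on the critical path; changing it to 6 makes that path 21 days.
No other chain overtakes it, so the finish is 21 days.
Change in finish: 21 − 16 = +5 days.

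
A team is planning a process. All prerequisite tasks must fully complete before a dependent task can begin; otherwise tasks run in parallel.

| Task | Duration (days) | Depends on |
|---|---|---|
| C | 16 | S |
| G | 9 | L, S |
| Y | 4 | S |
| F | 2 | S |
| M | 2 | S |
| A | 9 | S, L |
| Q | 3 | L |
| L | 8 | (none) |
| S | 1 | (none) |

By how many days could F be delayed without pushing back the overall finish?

14

Critical path: L→A = 8+9 = 17, so the finish is 17 days.
F finishes as early as 3 and must finish by 17.
So F can slip 17 − 3 = 14 days.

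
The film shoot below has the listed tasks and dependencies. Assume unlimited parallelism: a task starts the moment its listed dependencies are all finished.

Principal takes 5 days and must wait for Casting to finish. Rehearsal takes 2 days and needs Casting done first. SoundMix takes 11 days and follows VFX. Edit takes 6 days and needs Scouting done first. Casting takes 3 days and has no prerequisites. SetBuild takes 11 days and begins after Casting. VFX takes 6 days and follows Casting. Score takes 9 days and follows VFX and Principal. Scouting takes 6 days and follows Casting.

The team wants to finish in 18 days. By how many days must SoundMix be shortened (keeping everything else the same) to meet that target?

Current finish: 20 days; target: 18.
SoundMix is on every critical path, so each day cut from SoundMix cuts the finish by one (this holds down to a finish of 18).
Need 20 − 18 = 2 days off SoundMix → SoundMix becomes 9 days, finish becomes 18.

2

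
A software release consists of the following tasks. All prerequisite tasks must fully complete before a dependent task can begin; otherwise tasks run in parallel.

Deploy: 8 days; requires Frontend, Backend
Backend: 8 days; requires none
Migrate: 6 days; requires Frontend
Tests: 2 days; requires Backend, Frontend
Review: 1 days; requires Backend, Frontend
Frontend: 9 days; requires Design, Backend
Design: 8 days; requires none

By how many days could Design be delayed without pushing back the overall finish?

The longest chain is Design→Frontend→Deploy = 8+9+8 = 25; overall finish 25 days.
Design finishes as early as 8 and must finish by 8.
Float = 25 − 25 = 0.

0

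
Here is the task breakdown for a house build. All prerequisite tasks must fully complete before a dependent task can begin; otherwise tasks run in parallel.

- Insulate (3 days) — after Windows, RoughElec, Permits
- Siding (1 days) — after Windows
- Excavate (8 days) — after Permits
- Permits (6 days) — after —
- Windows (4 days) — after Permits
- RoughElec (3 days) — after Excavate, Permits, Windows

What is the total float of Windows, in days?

4

The longest chain is Permits→Excavate→RoughElec→Insulate = 6+8+3+3 = 20; overall finish 20 days.
Windows finishes as early as 10 and must finish by 14.
Float = 20 − 16 = 4.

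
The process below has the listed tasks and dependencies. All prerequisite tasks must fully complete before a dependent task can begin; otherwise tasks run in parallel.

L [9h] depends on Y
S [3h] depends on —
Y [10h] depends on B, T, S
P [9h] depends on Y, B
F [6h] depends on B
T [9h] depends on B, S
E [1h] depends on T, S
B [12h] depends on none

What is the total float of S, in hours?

9

Critical path: B→T→Y→L = 12+9+10+9 = 40, so the finish is 40 hours.
S finishes as early as 3 and must finish by 12.
So S can slip 12 − 3 = 9 hours.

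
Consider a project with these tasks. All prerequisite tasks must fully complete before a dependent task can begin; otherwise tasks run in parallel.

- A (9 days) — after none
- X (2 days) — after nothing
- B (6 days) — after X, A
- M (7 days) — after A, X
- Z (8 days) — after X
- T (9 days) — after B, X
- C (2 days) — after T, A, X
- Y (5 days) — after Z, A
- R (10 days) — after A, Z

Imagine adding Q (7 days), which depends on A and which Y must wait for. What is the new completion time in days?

26

Originally the project takes 26 days.
With Q inserted, Y now waits for max(Z, A, Q).
New critical path: A→B→T→C = 9+6+9+2 = 26 ⇒ 26 days.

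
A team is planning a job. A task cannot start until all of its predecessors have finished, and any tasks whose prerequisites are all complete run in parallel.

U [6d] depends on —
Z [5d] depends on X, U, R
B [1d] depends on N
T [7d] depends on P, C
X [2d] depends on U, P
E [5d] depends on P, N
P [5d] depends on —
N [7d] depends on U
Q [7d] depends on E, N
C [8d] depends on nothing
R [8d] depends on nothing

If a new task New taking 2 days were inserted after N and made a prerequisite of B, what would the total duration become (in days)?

25

Originally the plan takes 25 days.
With New inserted, B now waits for max(N, New).
New critical path: U→N→E→Q = 6+7+5+7 = 25 ⇒ 25 days.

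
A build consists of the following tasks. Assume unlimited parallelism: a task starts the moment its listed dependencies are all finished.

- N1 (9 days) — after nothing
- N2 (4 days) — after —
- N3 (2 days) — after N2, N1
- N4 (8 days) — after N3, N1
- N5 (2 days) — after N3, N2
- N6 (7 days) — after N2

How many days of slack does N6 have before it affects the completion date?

8

N1→N3→N4 = 9+2+8 = 19 sets the makespan at 19 days.
N6 finishes as early as 11 and must finish by 19.
Float = 19 − 11 = 8.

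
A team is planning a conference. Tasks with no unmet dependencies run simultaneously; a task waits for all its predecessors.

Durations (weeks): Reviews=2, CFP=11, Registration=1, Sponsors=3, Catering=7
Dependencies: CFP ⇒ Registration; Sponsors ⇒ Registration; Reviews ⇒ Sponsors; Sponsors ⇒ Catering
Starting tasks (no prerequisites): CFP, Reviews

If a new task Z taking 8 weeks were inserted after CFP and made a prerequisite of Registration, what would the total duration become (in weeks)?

Originally the schedule takes 12 weeks.
With Z inserted, Registration now waits for max(Sponsors, CFP, Z).
New critical path: CFP→Z→Registration = 11+8+1 = 20 ⇒ 20 weeks.

20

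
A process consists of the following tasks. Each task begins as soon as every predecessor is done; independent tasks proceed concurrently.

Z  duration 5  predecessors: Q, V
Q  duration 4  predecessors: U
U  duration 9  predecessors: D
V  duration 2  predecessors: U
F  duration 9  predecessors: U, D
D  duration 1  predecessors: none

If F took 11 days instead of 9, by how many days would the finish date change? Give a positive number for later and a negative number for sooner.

As given, the longest chain is D→U→F = 1+9+9 = 19, so the finish is 19 days.
F lies on that path, so at 11 days the path becomes 21 days.
The critical path is still D→U→F; finish is now 21 days.
Change in finish: 21 − 19 = +2 days.

2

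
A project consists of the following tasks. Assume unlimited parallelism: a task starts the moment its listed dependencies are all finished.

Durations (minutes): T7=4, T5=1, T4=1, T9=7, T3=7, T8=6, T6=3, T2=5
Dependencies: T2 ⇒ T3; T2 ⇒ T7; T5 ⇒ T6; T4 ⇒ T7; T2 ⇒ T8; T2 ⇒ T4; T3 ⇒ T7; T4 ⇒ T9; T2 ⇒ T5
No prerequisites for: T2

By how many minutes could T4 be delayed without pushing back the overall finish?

T2→T3→T7 = 5+7+4 = 16 sets the makespan at 16 minutes.
The longest chain containing T4 totals 13 minutes.
So T4 can slip 9 − 6 = 3 minutes.

3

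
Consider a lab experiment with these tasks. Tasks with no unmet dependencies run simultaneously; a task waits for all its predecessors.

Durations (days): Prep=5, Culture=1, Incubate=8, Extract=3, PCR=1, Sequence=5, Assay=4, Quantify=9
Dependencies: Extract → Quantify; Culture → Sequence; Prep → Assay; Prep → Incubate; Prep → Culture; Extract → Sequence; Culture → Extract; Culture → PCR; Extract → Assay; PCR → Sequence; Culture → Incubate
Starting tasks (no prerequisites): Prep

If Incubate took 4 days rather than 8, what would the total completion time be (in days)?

18

Baseline: Prep→Culture→Extract→Quantify = 5+1+3+9 = 18 → 18 days.
Incubate is off the critical path — its longest chain is 14 days, giving 4 of slack.
That remains the longest chain; total 18 days.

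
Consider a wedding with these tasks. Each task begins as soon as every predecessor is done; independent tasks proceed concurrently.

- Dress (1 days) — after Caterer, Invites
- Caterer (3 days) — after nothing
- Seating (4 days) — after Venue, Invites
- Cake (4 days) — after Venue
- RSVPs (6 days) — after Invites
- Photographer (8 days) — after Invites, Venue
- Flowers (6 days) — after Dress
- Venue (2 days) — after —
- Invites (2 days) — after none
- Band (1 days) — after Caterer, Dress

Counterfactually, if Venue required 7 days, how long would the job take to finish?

As given, the longest chain is Venue→Photographer = 2+8 = 10, so the finish is 10 days.
Venue lies on that path, so at 7 days the path becomes 15 days.
The critical path is still Venue→Photographer; finish is now 15 days.

15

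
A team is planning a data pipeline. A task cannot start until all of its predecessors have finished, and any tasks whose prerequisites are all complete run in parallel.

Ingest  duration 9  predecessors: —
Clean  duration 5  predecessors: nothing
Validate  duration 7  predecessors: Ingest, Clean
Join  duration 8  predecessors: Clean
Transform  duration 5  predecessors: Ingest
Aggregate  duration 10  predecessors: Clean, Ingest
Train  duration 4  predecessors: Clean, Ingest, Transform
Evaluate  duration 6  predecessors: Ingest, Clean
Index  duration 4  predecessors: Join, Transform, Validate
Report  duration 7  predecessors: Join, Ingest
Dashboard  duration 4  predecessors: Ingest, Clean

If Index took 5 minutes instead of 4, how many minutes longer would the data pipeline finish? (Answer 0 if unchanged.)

1

The binding path is Ingest→Validate→Index = 9+7+4 = 20; finish at 20 minutes.
Index is on the critical path; changing it to 5 makes that path 21 minutes.
The critical path is still Ingest→Validate→Index; finish is now 21 minutes.
Change in finish: 21 − 20 = +1 minutes.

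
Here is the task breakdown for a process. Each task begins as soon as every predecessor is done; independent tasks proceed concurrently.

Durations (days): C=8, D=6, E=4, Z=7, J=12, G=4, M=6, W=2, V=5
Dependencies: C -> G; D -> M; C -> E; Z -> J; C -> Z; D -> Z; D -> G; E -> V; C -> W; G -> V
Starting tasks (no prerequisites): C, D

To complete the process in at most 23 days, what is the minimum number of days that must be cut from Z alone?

4

Current finish: 27 days; target: 23.
Z is on every critical path, so each day cut from Z cuts the finish by one (this holds down to a finish of 21).
Need 27 − 23 = 4 days off Z → Z becomes 3 days, finish becomes 23.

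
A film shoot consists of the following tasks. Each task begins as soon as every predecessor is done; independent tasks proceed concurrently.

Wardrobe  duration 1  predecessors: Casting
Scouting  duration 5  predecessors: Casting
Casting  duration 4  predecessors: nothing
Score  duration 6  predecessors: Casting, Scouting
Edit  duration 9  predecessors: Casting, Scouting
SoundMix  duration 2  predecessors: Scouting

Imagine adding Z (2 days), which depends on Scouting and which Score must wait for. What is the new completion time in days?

Originally the plan takes 18 days.
With Z inserted, Score now waits for max(Casting, Scouting, Z).
New critical path: Casting→Scouting→Edit = 4+5+9 = 18 ⇒ 18 days.

18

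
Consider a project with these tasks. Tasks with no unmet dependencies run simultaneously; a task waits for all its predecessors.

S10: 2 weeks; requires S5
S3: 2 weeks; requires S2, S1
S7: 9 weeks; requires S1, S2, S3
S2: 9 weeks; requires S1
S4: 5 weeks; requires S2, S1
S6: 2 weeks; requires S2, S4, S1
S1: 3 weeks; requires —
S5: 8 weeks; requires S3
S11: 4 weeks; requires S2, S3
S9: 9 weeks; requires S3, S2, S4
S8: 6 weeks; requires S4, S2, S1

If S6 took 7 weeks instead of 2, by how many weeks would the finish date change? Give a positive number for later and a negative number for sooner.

0

The binding path is S1→S2→S4→S9 = 3+9+5+9 = 26; finish at 26 weeks.
S6 has 7 weeks of float (longest path through it is 19).
That remains the longest chain; total 26 weeks.
Change in finish: 26 − 26 = +0 weeks.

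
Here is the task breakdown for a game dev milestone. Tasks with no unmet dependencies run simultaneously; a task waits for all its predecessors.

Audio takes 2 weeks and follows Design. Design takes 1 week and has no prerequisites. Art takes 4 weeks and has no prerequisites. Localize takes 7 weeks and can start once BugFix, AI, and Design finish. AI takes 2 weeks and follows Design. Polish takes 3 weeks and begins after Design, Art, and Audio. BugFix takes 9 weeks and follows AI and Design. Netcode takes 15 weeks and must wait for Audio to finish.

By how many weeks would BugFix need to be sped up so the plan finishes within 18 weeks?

1

Current finish: 19 weeks; target: 18.
BugFix is on every critical path, so each week cut from BugFix cuts the finish by one (this holds down to a finish of 18).
Need 19 − 18 = 1 week off BugFix → BugFix becomes 8 weeks, finish becomes 18.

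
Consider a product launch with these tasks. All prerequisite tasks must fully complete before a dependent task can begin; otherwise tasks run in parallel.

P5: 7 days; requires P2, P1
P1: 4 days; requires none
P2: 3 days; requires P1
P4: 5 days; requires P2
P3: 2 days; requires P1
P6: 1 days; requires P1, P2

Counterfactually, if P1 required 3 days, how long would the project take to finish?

The binding path is P1→P2→P5 = 4+3+7 = 14; finish at 14 days.
P1 is on the critical path; changing it to 3 makes that path 13 days.
That remains the longest chain; total 13 days.

13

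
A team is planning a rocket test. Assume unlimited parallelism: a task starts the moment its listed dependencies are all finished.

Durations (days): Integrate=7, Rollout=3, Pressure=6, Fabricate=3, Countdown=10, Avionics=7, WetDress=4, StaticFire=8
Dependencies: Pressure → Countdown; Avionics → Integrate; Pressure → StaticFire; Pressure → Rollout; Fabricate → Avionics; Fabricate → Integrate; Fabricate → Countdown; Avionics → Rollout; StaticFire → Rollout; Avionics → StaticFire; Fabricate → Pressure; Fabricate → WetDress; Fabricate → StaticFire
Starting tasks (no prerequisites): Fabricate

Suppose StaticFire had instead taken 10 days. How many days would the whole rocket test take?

23

As given, the longest chain is Fabricate→Avionics→StaticFire→Rollout = 3+7+8+3 = 21, so the finish is 21 days.
StaticFire is on the critical path; changing it to 10 makes that path 23 days.
That remains the longest chain; total 23 days.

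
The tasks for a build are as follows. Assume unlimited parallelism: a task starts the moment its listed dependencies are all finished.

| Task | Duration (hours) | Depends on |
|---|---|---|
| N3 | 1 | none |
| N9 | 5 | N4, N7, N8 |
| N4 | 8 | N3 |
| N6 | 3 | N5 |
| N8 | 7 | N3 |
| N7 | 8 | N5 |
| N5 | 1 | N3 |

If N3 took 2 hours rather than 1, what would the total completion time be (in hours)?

Actual critical path: N3→N5→N7→N9 = 1+1+8+5 = 15 ⇒ 15 hours.
Since N3 is critical, the +1 change carries straight to that chain (now 16 hours).
That remains the longest chain; total 16 hours.

16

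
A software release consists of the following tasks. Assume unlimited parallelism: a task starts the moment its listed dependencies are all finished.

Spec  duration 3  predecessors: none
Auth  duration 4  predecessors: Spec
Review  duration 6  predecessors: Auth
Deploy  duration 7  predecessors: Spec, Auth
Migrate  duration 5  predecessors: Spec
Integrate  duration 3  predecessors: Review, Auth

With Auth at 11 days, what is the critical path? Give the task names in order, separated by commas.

As given, the longest chain is Spec→Auth→Review→Integrate = 3+4+6+3 = 16, so the finish is 16 days.
Auth lies on that path, so at 11 days the path becomes 23 days.
No other chain overtakes it, so the finish is 23 days.

Spec, Auth, Review, Integrate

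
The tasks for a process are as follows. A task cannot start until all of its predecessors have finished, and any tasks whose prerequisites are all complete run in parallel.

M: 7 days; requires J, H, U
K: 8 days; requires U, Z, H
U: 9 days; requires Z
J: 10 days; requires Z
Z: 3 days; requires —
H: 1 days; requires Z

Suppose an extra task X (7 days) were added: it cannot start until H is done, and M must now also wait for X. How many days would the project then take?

20

Originally the project takes 20 days.
With X inserted, M now waits for max(J, H, U, X).
New critical path: Z→U→K = 3+9+8 = 20 ⇒ 20 days.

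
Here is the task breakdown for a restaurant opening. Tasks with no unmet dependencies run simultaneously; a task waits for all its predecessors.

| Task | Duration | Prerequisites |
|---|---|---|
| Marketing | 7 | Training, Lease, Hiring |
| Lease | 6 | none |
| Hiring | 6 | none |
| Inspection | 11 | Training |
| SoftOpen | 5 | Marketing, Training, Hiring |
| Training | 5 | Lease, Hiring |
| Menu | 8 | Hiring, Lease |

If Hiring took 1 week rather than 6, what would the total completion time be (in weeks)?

Baseline: Hiring→Training→Marketing→SoftOpen = 6+5+7+5 = 23 → 23 weeks.
Since Hiring is critical, the -5 change carries straight to that chain (now 18 weeks).
New critical path: Lease→Training→Marketing→SoftOpen = 6+5+7+5 = 23 ⇒ 23 weeks.

23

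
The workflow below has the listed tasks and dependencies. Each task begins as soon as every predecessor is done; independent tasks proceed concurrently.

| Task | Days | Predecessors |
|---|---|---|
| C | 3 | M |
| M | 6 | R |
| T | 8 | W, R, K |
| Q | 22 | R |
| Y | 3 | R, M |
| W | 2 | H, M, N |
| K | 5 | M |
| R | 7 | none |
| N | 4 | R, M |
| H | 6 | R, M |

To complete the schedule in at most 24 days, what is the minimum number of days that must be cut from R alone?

Current finish: 29 days; target: 24.
R is on every critical path, so each day cut from R cuts the finish by one (this holds down to a finish of 23).
Need 29 − 24 = 5 days off R → R becomes 2 days, finish becomes 24.

5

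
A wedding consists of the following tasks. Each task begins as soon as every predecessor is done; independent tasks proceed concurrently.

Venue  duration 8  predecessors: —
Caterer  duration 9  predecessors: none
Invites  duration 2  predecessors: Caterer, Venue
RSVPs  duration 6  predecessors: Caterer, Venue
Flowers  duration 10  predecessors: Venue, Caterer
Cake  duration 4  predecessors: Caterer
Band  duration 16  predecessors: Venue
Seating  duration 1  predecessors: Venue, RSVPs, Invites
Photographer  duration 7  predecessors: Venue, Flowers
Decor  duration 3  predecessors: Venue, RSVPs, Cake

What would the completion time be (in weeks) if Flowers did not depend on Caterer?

25

Before: longest chain Caterer→Flowers→Photographer = 9+10+7 = 26, finish 26.
Without Caterer→Flowers, Flowers's earliest start moves from 9 to 8.
The longest chain is now Venue→Flowers→Photographer = 8+10+7 = 25, so the schedule takes 25 weeks.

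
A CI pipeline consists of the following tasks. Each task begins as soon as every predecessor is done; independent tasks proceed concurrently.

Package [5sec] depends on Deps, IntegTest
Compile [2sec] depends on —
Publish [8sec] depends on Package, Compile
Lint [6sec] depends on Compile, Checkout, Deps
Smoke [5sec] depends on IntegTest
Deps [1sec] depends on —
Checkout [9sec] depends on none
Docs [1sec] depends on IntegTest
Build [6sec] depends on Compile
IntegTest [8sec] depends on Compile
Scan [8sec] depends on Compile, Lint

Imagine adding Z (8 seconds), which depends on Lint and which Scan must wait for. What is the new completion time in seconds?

31

Originally the project takes 23 seconds.
With Z inserted, Scan now waits for max(Compile, Lint, Z).
New critical path: Checkout→Lint→Z→Scan = 9+6+8+8 = 31 ⇒ 31 seconds.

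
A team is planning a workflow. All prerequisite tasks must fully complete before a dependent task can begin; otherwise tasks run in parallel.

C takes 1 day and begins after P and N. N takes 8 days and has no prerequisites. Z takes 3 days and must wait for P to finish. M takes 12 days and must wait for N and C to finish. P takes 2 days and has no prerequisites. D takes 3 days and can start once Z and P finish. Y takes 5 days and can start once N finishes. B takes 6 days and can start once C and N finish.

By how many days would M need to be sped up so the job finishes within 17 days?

4

Current finish: 21 days; target: 17.
M is on every critical path, so each day cut from M cuts the finish by one (this holds down to a finish of 15).
Need 21 − 17 = 4 days off M → M becomes 8 days, finish becomes 17.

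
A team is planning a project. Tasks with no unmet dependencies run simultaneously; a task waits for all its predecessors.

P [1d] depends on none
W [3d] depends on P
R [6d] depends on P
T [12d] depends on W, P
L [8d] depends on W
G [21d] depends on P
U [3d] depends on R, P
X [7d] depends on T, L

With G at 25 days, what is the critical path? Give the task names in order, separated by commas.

P, G

Actual critical path: P→W→T→X = 1+3+12+7 = 23 ⇒ 23 days.
G is off the critical path — its longest chain is 22 days, giving 1 of slack.
New critical path: P→G = 1+25 = 26 ⇒ 26 days.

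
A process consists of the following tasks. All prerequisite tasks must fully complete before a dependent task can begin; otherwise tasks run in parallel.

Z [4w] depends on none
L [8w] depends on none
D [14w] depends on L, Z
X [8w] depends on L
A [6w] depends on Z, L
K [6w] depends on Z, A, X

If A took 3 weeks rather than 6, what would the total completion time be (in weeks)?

Critical path before the change: L→D = 8+14 = 22 giving 22 weeks.
A has 2 weeks of float (longest path through it is 20).
The critical path is still L→D; finish is now 22 weeks.

22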